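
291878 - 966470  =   - 674592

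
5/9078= 5/9078 = 0.00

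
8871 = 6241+2630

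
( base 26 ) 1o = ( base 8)62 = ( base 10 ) 50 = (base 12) 42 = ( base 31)1J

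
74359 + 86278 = 160637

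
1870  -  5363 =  - 3493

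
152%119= 33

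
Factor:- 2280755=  - 5^1*456151^1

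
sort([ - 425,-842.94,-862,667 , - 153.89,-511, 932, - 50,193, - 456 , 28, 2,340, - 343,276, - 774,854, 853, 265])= [ - 862, - 842.94, - 774, - 511, - 456, -425, - 343, - 153.89, - 50,  2,28, 193, 265  ,  276,340, 667, 853,854,932]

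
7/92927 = 7/92927 = 0.00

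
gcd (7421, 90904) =1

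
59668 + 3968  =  63636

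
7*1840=12880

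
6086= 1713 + 4373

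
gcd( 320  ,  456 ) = 8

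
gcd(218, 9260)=2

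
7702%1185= 592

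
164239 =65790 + 98449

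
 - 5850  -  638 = -6488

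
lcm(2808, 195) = 14040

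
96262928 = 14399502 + 81863426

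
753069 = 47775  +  705294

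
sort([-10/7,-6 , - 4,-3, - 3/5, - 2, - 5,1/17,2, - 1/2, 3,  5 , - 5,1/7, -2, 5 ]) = [-6, - 5,  -  5, - 4 ,-3, - 2, - 2, - 10/7, - 3/5, - 1/2, 1/17,1/7,2, 3 , 5,5]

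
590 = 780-190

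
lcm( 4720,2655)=42480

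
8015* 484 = 3879260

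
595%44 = 23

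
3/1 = 3 = 3.00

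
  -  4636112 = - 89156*52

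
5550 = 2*2775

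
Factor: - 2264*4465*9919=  - 2^3*5^1*7^1*13^1*19^1 *47^1*109^1*283^1 = - 100268790440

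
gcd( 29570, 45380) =10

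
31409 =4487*7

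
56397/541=104+133/541=104.25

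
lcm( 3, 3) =3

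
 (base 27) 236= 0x609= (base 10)1545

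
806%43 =32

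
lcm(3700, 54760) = 273800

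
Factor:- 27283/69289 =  - 11^(  -  1)*6299^( - 1 )*27283^1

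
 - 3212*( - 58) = 186296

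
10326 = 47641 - 37315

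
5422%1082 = 12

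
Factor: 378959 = 7^1*43^1 * 1259^1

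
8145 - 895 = 7250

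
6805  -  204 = 6601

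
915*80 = 73200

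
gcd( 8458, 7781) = 1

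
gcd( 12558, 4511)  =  13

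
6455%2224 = 2007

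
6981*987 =6890247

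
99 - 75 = 24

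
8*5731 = 45848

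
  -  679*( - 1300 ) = 882700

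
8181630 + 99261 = 8280891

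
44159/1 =44159 = 44159.00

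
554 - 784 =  - 230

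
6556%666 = 562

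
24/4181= 24/4181 = 0.01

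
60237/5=12047+2/5 = 12047.40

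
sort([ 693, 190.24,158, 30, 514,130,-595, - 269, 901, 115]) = [ - 595,-269, 30, 115 , 130, 158,190.24, 514,  693 , 901] 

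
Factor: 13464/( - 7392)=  - 2^ ( - 2)*3^1*7^(-1 )*17^1 = - 51/28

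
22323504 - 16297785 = 6025719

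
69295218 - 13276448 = 56018770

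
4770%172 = 126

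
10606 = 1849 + 8757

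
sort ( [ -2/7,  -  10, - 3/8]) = [ - 10,  -  3/8, - 2/7]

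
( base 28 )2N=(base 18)47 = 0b1001111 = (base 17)4b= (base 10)79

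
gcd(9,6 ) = 3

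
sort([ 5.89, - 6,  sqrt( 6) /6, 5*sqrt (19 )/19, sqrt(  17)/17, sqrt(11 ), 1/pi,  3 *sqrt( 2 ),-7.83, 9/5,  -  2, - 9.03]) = [-9.03,-7.83,-6,  -  2,sqrt( 17 )/17,1/pi, sqrt( 6 )/6, 5*sqrt( 19 )/19,9/5, sqrt( 11), 3*sqrt(2),5.89]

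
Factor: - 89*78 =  - 6942 = - 2^1*3^1*13^1*89^1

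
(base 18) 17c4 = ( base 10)8320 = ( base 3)102102011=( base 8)20200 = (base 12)4994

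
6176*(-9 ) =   -  55584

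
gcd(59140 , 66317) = 1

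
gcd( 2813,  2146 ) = 29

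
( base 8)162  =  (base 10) 114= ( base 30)3O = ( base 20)5E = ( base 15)79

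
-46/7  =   - 7 + 3/7 = - 6.57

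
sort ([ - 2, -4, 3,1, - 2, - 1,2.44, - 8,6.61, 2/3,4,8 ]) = [ - 8,  -  4, - 2,  -  2,-1,2/3,1,2.44,3,4  ,  6.61, 8]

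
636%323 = 313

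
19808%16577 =3231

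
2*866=1732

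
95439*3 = 286317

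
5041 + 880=5921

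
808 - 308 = 500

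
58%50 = 8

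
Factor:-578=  - 2^1*17^2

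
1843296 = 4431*416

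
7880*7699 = 60668120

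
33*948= 31284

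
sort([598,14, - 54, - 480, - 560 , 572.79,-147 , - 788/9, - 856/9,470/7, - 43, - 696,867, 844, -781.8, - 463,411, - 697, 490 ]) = [ - 781.8, - 697, - 696 , - 560, - 480, - 463,-147, - 856/9, - 788/9, - 54 , - 43,  14 , 470/7 , 411 , 490,572.79,598, 844,  867]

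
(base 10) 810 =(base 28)10Q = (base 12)576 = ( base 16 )32a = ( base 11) 677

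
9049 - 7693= 1356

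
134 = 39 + 95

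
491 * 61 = 29951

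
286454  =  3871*74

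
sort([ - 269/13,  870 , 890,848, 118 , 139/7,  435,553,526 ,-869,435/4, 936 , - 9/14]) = [ - 869, - 269/13,-9/14,  139/7,435/4, 118,435,526 , 553,  848,870,890, 936]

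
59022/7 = 8431  +  5/7 = 8431.71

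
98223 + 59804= 158027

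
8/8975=8/8975 = 0.00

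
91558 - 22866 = 68692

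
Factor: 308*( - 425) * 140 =-2^4*5^3*7^2 *11^1* 17^1=-18326000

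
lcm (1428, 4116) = 69972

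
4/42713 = 4/42713 = 0.00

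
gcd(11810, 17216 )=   2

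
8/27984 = 1/3498 = 0.00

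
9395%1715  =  820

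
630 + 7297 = 7927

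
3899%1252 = 143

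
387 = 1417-1030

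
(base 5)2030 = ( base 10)265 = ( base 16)109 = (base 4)10021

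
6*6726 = 40356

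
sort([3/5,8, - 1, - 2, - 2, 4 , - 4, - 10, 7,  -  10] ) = [ - 10, - 10, - 4, - 2, - 2, - 1, 3/5, 4,7,8]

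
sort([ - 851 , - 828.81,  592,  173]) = [  -  851,-828.81,173, 592]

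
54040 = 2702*20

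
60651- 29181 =31470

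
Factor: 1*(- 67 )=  - 67^1 = - 67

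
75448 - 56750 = 18698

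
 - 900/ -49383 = 100/5487 = 0.02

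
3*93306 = 279918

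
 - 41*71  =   - 2911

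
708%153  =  96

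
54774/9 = 6086 = 6086.00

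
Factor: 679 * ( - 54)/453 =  - 2^1 * 3^2 * 7^1*97^1 * 151^(-1 ) = -12222/151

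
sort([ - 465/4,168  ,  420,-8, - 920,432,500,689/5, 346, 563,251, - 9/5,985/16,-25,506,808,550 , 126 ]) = [ - 920, - 465/4,- 25, - 8, - 9/5, 985/16 , 126, 689/5,168,251,346,420,432,500,506,550,563,808]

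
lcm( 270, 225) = 1350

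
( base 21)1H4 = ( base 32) P2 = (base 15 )387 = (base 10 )802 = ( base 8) 1442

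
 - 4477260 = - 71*63060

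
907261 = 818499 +88762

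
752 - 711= 41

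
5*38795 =193975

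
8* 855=6840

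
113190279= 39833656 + 73356623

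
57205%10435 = 5030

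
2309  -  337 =1972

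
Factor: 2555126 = 2^1*7^1* 182509^1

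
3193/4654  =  3193/4654 = 0.69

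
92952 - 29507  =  63445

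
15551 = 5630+9921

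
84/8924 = 21/2231 =0.01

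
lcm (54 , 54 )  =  54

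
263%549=263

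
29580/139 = 212 + 112/139  =  212.81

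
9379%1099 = 587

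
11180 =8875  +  2305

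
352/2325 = 352/2325 = 0.15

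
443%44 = 3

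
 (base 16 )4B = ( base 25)30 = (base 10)75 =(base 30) 2f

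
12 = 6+6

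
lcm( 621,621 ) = 621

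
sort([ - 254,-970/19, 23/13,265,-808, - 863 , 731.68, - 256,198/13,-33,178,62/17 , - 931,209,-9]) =[ - 931,-863, - 808, - 256,  -  254,  -  970/19,-33, - 9, 23/13,62/17, 198/13, 178,209, 265,731.68 ]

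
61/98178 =61/98178= 0.00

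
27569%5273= 1204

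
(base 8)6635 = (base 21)7ik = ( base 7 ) 13106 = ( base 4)312131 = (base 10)3485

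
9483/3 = 3161= 3161.00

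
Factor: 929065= 5^1*185813^1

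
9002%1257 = 203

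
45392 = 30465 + 14927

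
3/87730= 3/87730=0.00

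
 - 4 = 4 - 8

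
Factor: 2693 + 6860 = 9553  =  41^1*233^1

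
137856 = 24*5744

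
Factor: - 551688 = -2^3*3^1*127^1 * 181^1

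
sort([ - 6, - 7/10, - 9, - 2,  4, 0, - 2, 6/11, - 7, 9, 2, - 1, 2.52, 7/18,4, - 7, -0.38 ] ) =[ - 9,- 7,-7, - 6, - 2,-2,- 1,  -  7/10, - 0.38, 0, 7/18,6/11,2,2.52, 4,4, 9] 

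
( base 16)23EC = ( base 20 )12jg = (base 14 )34cc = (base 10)9196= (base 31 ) 9hk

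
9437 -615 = 8822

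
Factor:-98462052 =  - 2^2*3^2*13^1*61^1 * 3449^1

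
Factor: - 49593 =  - 3^1*61^1*271^1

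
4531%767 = 696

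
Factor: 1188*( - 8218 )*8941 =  - 2^3*3^3*7^1*11^1*587^1*8941^1 = -  87290839944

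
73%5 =3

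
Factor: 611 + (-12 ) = 599^1 = 599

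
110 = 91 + 19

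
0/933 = 0 = 0.00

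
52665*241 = 12692265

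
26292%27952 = 26292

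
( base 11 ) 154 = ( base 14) cc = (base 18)a0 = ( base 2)10110100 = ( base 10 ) 180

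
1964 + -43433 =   -  41469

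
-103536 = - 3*34512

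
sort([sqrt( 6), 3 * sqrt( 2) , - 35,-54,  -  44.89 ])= [ - 54, - 44.89, - 35 , sqrt(6 ) , 3* sqrt( 2) ] 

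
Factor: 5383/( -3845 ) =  - 7/5 = -  5^ ( - 1)*7^1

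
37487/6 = 37487/6 = 6247.83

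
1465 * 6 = 8790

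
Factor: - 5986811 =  - 521^1*11491^1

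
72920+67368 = 140288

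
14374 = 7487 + 6887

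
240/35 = 48/7  =  6.86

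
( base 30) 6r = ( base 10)207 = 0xcf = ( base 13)12C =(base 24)8F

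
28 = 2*14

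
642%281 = 80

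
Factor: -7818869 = - 7818869^1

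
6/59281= 6/59281  =  0.00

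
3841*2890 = 11100490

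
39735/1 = 39735 = 39735.00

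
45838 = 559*82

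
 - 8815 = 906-9721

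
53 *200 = 10600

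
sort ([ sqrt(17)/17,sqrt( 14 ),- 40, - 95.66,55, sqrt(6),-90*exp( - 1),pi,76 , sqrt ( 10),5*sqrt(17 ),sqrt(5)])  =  [-95.66, -40,-90*exp( - 1), sqrt ( 17)/17,sqrt( 5), sqrt( 6),pi,sqrt( 10 ),sqrt(14),5*  sqrt( 17 )  ,  55,76] 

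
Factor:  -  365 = - 5^1 * 73^1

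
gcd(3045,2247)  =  21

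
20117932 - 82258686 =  - 62140754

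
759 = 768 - 9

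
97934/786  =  124 + 235/393 = 124.60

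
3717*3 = 11151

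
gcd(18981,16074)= 171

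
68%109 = 68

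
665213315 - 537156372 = 128056943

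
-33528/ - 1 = 33528/1=33528.00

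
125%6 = 5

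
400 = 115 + 285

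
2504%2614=2504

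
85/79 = 85/79 = 1.08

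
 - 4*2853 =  - 11412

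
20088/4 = 5022 =5022.00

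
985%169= 140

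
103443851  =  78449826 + 24994025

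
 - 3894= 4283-8177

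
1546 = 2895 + -1349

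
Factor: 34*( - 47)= - 2^1*17^1*47^1= -  1598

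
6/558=1/93 = 0.01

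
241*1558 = 375478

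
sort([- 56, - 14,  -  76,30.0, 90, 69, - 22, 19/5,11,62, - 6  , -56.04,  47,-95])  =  [ -95 , - 76,-56.04, - 56, - 22,- 14,- 6, 19/5,11,  30.0,47,62,  69, 90]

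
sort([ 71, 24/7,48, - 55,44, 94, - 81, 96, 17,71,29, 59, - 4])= [ - 81, - 55,-4, 24/7, 17,29, 44,48, 59 , 71  ,  71,  94, 96]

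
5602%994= 632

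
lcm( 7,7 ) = 7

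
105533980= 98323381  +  7210599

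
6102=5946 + 156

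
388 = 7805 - 7417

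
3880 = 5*776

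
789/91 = 8 +61/91 =8.67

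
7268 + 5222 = 12490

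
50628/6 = 8438 = 8438.00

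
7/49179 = 7/49179  =  0.00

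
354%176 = 2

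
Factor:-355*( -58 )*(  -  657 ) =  - 2^1*3^2*5^1*29^1*71^1 * 73^1 = - 13527630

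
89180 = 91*980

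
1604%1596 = 8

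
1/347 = 1/347 =0.00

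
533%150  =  83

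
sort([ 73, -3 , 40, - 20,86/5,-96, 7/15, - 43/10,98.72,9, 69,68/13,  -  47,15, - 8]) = [ - 96,  -  47, - 20,-8, - 43/10,- 3,  7/15 , 68/13,9,15,86/5, 40,69, 73,98.72]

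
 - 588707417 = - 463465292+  - 125242125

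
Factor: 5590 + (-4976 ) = 614 = 2^1*307^1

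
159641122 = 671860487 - 512219365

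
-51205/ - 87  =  51205/87 = 588.56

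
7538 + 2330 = 9868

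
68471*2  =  136942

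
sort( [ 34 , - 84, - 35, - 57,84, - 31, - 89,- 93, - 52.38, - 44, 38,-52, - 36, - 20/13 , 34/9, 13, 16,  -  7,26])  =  [ - 93,-89, - 84, - 57,-52.38, - 52, - 44,-36,  -  35, - 31 , - 7, - 20/13,34/9, 13,16,26,34,38, 84]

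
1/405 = 1/405 = 0.00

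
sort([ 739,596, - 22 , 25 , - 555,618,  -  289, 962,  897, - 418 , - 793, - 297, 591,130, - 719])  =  [ - 793, - 719, - 555, - 418, - 297 , - 289,- 22,  25,130 , 591,  596,618,739 , 897,  962]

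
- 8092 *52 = - 420784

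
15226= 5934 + 9292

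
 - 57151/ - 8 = 7143 + 7/8 = 7143.88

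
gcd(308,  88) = 44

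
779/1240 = 779/1240=0.63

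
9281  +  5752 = 15033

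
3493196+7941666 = 11434862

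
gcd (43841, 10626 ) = 7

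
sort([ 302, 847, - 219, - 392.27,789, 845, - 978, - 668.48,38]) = [-978, - 668.48, - 392.27,-219, 38 , 302,789,845, 847]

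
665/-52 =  -13 + 11/52 = - 12.79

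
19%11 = 8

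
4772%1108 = 340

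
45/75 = 3/5 = 0.60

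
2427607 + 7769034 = 10196641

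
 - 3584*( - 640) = 2293760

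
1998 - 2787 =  - 789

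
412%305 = 107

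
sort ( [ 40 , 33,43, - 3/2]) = [ - 3/2, 33,  40, 43]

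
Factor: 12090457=59^1*204923^1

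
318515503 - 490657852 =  - 172142349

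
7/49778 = 7/49778   =  0.00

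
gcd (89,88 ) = 1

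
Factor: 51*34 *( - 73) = -126582 = - 2^1*3^1*17^2*73^1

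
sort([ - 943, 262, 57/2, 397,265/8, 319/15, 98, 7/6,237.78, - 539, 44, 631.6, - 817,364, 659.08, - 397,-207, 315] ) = [-943,-817, - 539, - 397, - 207 , 7/6, 319/15,  57/2, 265/8,  44, 98,237.78, 262, 315, 364, 397, 631.6,659.08]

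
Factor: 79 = 79^1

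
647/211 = 3 + 14/211 = 3.07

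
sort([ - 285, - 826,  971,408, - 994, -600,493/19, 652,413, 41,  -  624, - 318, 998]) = [ - 994, - 826, - 624 ,  -  600, - 318, - 285,  493/19, 41, 408,  413,652,971,  998]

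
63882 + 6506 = 70388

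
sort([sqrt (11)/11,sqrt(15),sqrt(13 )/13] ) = [sqrt(13)/13, sqrt ( 11) /11,sqrt( 15)]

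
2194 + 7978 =10172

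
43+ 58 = 101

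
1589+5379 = 6968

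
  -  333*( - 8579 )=2856807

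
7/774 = 7/774 = 0.01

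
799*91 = 72709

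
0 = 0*4239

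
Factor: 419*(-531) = -222489 = - 3^2*59^1*419^1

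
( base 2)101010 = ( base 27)1F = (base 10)42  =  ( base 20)22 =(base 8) 52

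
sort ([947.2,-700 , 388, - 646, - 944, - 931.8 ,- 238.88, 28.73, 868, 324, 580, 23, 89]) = [ - 944 , - 931.8, - 700, - 646,-238.88,23, 28.73, 89 , 324,388,  580,  868 , 947.2]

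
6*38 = 228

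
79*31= 2449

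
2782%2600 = 182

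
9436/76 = 2359/19 =124.16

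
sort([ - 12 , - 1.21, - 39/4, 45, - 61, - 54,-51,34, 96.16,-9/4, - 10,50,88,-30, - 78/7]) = [ - 61, - 54,-51, - 30, - 12, - 78/7,-10, - 39/4, - 9/4 , - 1.21,34,45, 50,88, 96.16]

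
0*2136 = 0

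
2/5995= 2/5995 = 0.00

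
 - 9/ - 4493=9/4493 =0.00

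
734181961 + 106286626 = 840468587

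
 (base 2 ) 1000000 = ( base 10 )64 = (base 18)3a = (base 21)31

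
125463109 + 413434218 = 538897327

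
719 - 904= - 185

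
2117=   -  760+2877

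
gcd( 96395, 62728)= 1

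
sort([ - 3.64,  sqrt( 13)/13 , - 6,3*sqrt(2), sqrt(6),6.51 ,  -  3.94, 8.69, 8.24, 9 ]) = [ - 6, - 3.94 , - 3.64 , sqrt( 13) /13 , sqrt (6), 3*sqrt( 2), 6.51, 8.24,8.69,9 ]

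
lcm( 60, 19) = 1140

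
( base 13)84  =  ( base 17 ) 66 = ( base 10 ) 108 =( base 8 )154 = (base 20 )58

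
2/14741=2/14741 = 0.00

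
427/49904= 427/49904= 0.01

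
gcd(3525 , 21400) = 25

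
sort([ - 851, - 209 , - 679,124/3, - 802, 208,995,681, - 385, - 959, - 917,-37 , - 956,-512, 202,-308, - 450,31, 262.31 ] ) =[ - 959  ,- 956, -917,  -  851, - 802 , - 679,  -  512, - 450,- 385, -308,- 209,  -  37,31 , 124/3,202,208,262.31, 681, 995] 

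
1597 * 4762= 7604914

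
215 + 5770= 5985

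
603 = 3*201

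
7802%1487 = 367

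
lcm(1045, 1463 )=7315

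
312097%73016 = 20033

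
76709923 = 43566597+33143326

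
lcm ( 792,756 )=16632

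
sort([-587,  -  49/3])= [-587, -49/3]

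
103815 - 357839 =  - 254024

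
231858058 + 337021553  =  568879611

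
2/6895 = 2/6895 =0.00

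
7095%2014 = 1053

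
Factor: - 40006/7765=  - 2^1*5^(  -  1 ) *83^1*241^1*1553^ ( - 1 )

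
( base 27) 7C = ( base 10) 201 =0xc9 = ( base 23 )8H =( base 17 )be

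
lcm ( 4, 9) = 36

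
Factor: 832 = 2^6*13^1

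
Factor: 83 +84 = 167  =  167^1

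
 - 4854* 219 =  - 1063026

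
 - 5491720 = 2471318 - 7963038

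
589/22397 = 589/22397 = 0.03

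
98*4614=452172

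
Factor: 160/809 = 2^5*5^1* 809^(-1)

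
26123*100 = 2612300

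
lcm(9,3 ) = 9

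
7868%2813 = 2242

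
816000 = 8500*96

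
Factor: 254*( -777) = -197358 = - 2^1*3^1 *7^1*37^1 * 127^1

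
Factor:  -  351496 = - 2^3*53^1*829^1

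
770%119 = 56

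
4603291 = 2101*2191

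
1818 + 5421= 7239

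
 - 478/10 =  -239/5 = -47.80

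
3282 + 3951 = 7233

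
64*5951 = 380864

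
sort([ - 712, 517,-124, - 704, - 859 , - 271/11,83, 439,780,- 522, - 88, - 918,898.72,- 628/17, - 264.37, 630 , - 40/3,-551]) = [ - 918, - 859, - 712,  -  704,- 551, - 522 , - 264.37, - 124, - 88, - 628/17,  -  271/11, - 40/3, 83,  439,  517 , 630, 780, 898.72 ] 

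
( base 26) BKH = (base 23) F1F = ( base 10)7973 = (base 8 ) 17445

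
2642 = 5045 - 2403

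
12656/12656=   1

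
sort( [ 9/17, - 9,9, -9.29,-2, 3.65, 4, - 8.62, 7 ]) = [ - 9.29,-9, - 8.62, - 2,9/17, 3.65, 4,7, 9 ] 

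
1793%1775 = 18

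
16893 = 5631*3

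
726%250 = 226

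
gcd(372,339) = 3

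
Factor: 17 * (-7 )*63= - 7497=- 3^2*7^2*17^1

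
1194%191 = 48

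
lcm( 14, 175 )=350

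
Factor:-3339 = -3^2*7^1*53^1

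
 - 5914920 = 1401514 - 7316434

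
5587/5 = 5587/5 = 1117.40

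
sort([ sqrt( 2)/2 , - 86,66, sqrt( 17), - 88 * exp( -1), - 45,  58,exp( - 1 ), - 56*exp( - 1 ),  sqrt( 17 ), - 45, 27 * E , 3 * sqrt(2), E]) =[ - 86,  -  45,- 45, - 88*exp( - 1),-56*exp ( - 1),exp( - 1),sqrt ( 2)/2, E,sqrt( 17),sqrt(17 ), 3*sqrt (2), 58 , 66,27*E]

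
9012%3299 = 2414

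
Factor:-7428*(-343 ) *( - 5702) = -14527578408 = -2^3*3^1*7^3*619^1*2851^1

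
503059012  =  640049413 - 136990401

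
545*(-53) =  - 28885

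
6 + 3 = 9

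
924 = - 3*( - 308 ) 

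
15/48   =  5/16 = 0.31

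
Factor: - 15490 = -2^1 *5^1*1549^1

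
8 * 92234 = 737872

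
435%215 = 5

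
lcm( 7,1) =7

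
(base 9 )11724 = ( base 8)17307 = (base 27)ALM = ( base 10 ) 7879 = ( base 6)100251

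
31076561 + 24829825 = 55906386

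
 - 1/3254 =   -  1 + 3253/3254= -0.00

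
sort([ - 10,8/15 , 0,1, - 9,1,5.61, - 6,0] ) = [ - 10, - 9, - 6,0,0 , 8/15,1, 1,5.61 ] 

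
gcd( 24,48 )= 24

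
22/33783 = 22/33783 = 0.00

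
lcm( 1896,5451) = 43608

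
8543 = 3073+5470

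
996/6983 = 996/6983 = 0.14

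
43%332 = 43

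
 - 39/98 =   -  39/98 = - 0.40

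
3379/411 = 8 + 91/411 = 8.22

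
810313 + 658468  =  1468781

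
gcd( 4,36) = 4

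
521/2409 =521/2409= 0.22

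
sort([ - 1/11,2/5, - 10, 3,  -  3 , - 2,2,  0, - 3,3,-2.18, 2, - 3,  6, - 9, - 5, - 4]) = [ - 10, - 9 , - 5,  -  4, - 3, - 3, - 3, - 2.18, - 2, - 1/11,0,2/5,  2, 2, 3,3,  6]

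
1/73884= 1/73884 = 0.00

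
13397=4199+9198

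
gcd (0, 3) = 3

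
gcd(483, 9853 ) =1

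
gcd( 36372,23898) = 42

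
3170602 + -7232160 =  - 4061558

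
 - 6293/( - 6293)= 1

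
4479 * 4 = 17916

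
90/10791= 10/1199 = 0.01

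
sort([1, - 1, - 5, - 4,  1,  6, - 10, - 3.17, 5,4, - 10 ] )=[-10 , - 10, - 5,-4, - 3.17, -1,1,1,4,5, 6]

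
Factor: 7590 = 2^1 * 3^1*5^1*11^1*23^1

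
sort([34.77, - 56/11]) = [ - 56/11,34.77]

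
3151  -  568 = 2583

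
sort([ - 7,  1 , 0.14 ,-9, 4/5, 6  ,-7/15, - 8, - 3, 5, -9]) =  [-9, - 9, - 8, - 7, - 3,  -  7/15, 0.14, 4/5,1, 5,6 ]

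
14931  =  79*189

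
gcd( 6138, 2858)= 2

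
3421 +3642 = 7063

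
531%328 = 203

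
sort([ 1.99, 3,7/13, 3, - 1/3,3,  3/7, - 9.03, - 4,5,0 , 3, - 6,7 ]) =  [ - 9.03,- 6, - 4 ,-1/3, 0,3/7,7/13,1.99,3,3,3, 3, 5,7]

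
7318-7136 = 182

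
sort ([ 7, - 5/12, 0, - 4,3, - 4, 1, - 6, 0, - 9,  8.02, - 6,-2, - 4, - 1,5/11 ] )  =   [ - 9, - 6, - 6,-4 , - 4,- 4, - 2,-1,-5/12,0,0, 5/11 , 1, 3 , 7, 8.02 ]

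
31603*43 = 1358929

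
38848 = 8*4856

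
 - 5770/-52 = 2885/26 = 110.96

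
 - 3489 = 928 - 4417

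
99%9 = 0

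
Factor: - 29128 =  - 2^3*11^1*331^1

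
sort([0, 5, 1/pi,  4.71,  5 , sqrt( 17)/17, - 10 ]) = [  -  10, 0, sqrt(17 ) /17, 1/pi, 4.71,5,5 ] 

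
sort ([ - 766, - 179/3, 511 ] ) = [ - 766, - 179/3,511]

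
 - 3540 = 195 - 3735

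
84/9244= 21/2311 = 0.01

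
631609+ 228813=860422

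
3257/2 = 1628 + 1/2 = 1628.50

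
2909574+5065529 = 7975103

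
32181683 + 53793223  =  85974906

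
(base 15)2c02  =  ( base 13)43c1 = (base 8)22354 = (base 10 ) 9452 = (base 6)111432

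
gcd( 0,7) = 7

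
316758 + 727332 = 1044090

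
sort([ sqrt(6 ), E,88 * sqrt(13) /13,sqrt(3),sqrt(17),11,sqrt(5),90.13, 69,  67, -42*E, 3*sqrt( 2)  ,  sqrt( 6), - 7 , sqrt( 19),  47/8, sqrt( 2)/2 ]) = [-42*E, - 7,sqrt( 2)/2, sqrt( 3),sqrt ( 5 ), sqrt( 6), sqrt( 6),E,  sqrt( 17),  3*sqrt(2) , sqrt (19)  ,  47/8, 11,88*sqrt( 13)/13, 67, 69, 90.13 ]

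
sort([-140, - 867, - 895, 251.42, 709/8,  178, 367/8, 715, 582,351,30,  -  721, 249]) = [ - 895, - 867, - 721,- 140,  30, 367/8, 709/8,178, 249, 251.42 , 351, 582, 715 ]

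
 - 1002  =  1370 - 2372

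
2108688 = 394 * 5352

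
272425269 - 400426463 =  - 128001194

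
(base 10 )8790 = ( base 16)2256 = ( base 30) 9n0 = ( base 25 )E1F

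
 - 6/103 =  - 1+97/103= - 0.06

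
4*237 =948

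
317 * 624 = 197808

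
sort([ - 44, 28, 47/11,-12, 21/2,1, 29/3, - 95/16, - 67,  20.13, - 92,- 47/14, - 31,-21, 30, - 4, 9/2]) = [  -  92,  -  67,-44, - 31,-21,-12,- 95/16 ,-4, - 47/14 , 1, 47/11, 9/2,29/3, 21/2, 20.13, 28, 30]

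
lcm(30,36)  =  180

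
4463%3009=1454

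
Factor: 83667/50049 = 27889/16683 = 3^( - 1 ) * 67^( - 1)*83^( - 1 ) * 167^2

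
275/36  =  275/36 =7.64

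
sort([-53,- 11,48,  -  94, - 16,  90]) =[ - 94, - 53, - 16, - 11, 48, 90]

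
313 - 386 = - 73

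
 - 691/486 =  - 691/486 = - 1.42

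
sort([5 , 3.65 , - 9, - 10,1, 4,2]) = [-10  , - 9, 1,2,3.65,  4,5]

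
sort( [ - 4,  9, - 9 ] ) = [ - 9, - 4, 9 ]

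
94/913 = 94/913 = 0.10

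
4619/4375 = 1 + 244/4375 =1.06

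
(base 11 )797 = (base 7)2531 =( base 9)1268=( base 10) 953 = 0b1110111001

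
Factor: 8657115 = 3^1*5^1*233^1*2477^1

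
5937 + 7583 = 13520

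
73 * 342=24966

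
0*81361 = 0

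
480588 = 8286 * 58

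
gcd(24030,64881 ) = 2403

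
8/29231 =8/29231 = 0.00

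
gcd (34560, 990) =90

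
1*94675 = 94675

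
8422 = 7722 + 700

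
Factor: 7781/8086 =2^(  -  1 ) *13^(-1 )* 31^1* 251^1* 311^ ( - 1)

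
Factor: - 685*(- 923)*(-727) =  - 459649385 = - 5^1 * 13^1*71^1*137^1* 727^1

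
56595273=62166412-5571139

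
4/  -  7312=-1 + 1827/1828 = - 0.00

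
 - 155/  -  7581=155/7581 =0.02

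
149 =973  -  824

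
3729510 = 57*65430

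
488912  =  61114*8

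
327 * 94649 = 30950223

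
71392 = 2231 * 32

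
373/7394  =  373/7394 = 0.05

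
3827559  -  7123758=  - 3296199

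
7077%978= 231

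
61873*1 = 61873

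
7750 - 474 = 7276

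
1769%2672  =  1769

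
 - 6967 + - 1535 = -8502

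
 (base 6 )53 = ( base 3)1020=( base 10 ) 33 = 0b100001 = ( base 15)23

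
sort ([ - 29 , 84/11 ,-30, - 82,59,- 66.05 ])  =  [-82 , - 66.05 ,-30, - 29, 84/11, 59] 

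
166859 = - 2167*(-77) 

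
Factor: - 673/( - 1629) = 3^ (-2 )*181^( - 1)*673^1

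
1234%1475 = 1234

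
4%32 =4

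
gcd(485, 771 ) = 1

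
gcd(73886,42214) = 2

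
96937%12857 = 6938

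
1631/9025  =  1631/9025=0.18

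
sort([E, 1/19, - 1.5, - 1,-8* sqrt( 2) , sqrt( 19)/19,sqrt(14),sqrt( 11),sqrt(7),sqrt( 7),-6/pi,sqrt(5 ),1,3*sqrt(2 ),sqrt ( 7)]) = [ -8*sqrt(2), - 6/pi,-1.5, - 1,1/19, sqrt( 19)/19, 1,sqrt(5 ),sqrt(7 ),sqrt( 7),sqrt( 7),E,sqrt( 11), sqrt( 14),3 * sqrt ( 2 )]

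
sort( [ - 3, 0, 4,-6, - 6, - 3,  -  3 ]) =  [ - 6, - 6,  -  3, - 3, - 3 , 0, 4] 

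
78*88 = 6864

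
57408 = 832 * 69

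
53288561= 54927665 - 1639104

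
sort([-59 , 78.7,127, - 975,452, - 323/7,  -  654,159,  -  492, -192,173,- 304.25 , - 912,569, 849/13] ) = [- 975,-912,  -  654, - 492, - 304.25, - 192, - 59, - 323/7, 849/13,78.7,127, 159, 173,  452,569]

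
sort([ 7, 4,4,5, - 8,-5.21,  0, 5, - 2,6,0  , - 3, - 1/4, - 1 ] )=[  -  8,-5.21, - 3 , - 2, - 1  ,-1/4, 0,0, 4,4,  5,5, 6,7]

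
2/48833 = 2/48833 = 0.00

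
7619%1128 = 851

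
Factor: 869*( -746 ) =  - 648274 = -2^1 * 11^1*79^1 * 373^1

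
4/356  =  1/89 = 0.01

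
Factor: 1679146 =2^1*7^1*31^1*53^1*73^1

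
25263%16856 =8407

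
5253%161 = 101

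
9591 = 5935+3656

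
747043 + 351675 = 1098718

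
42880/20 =2144 = 2144.00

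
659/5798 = 659/5798 = 0.11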